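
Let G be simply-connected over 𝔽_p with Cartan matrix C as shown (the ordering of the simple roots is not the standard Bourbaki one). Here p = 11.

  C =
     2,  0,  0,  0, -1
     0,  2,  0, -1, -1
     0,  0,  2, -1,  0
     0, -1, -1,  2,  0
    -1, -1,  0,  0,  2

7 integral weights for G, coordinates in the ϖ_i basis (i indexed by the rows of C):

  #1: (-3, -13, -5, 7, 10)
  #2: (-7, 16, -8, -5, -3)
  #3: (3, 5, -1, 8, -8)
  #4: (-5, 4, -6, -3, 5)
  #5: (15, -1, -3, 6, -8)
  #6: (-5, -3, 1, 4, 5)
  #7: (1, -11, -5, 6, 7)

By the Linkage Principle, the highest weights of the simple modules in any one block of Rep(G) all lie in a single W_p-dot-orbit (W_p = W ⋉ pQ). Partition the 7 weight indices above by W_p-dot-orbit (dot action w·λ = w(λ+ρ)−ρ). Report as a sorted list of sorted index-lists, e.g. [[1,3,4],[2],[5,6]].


C ↔ A_5 under row/col permutation; |W(A_5)| = 720.

Folding the 7 weights λ_j+ρ into Ā_11 (reps in the given 5-coord order):

  λ_1+ρ ↦ (0, 1, 3, 4, 2);  λ_2+ρ ↦ (4, 2, 2, 3, 0);  λ_3+ρ ↦ (0, 1, 3, 4, 2);  λ_4+ρ ↦ (4, 2, 2, 3, 0);  λ_5+ρ ↦ (4, 2, 2, 3, 0);  λ_6+ρ ↦ (4, 2, 2, 3, 0);  λ_7+ρ ↦ (0, 1, 3, 4, 2)

Linkage partition of the 7 weights (2 classes, p=11):

[[1, 3, 7], [2, 4, 5, 6]]


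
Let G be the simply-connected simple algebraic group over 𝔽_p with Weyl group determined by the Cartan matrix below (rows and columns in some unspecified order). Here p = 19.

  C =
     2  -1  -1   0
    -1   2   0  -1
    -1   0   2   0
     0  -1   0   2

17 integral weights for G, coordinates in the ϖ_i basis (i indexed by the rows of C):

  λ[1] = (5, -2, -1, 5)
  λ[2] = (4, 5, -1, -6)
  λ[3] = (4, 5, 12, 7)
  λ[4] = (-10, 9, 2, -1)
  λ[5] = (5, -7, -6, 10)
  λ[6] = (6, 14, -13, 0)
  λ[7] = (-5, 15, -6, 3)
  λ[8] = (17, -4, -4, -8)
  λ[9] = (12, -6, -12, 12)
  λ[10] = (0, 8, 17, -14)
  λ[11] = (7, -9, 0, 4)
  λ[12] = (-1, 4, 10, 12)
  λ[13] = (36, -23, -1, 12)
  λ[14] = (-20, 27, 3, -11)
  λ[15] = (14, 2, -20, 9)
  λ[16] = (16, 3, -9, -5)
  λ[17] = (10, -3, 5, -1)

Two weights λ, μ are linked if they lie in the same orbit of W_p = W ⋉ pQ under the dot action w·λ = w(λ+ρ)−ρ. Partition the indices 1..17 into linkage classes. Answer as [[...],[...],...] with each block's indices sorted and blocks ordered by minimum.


Type A_4, rank 4, |W|=120; reorder rows/cols to standard.

λ_j+ρ reflected into Ā_19 (⟨·,θ^∨⟩≤19); 4-tuples as given:

  λ_1 → (5, 1, 0, 5);  λ_2 → (5, 1, 0, 5);  λ_3 → (5, 1, 0, 5);  λ_4 → (3, 1, 6, 0);  λ_5 → (5, 1, 0, 5);  λ_6 → (5, 7, 3, 3);  λ_7 → (5, 7, 3, 3);  λ_8 → (5, 7, 3, 3);  λ_9 → (3, 2, 6, 6);  λ_10 → (3, 1, 6, 0);  λ_11 → (0, 5, 1, 3);  λ_12 → (0, 5, 1, 3);  λ_13 → (3, 1, 6, 0);  λ_14 → (3, 1, 6, 0);  λ_15 → (3, 1, 6, 0);  λ_16 → (9, 0, 6, 2);  λ_17 → (9, 0, 6, 2)

The 17 indices split into 6 linkage classes (same alcove rep ⇔ same W_19-dot-orbit):

[[1, 2, 3, 5], [4, 10, 13, 14, 15], [6, 7, 8], [9], [11, 12], [16, 17]]


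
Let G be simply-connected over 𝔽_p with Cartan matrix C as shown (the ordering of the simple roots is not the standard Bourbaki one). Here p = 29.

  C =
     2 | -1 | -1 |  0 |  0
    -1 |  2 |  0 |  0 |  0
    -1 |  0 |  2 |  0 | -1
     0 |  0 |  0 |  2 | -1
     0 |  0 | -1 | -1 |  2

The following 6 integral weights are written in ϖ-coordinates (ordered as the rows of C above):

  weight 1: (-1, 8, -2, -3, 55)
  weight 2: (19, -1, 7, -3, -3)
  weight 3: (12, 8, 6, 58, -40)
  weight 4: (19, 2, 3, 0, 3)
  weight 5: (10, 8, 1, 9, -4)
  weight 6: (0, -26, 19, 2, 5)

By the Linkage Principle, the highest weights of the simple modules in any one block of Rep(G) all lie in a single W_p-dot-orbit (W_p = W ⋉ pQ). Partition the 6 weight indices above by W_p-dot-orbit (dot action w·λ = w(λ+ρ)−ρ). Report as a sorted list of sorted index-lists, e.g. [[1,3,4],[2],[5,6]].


Root system A_5: the 5×5 matrix C matches after relabeling.

Folding the 6 weights λ_j+ρ into Ā_29 (reps in the given 5-coord order):

  [1] (20, 0, 4, 2, 2)
  [2] (20, 0, 4, 2, 2)
  [3] (10, 9, 1, 7, 2)
  [4] (20, 0, 4, 2, 2)
  [5] (10, 9, 1, 7, 2)
  [6] (20, 0, 4, 2, 2)

These 6 weights hit 2 W_29-dot-orbits; sizes (4, 2):

[[1, 2, 4, 6], [3, 5]]


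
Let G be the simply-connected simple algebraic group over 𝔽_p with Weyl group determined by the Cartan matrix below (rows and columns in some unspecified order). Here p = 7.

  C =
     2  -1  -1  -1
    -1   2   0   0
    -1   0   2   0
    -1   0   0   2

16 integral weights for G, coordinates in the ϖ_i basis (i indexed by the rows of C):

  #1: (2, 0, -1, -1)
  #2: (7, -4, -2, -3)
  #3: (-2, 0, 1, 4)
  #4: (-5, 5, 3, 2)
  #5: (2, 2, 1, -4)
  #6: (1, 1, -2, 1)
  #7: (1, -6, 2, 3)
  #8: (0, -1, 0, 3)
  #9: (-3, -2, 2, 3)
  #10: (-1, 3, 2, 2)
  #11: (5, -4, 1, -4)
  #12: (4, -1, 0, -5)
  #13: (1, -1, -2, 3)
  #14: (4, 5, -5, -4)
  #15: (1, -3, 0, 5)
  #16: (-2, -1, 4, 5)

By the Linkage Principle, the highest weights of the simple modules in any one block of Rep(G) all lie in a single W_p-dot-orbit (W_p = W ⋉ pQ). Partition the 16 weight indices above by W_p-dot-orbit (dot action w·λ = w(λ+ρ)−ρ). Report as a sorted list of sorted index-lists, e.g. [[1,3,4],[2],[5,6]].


Root system D_4: the 4×4 matrix C matches after relabeling.

W_7-reps of the 16 weights in Ā_7 (same 4-coord order as C):

  [1] (3, 1, 0, 0) · [2] (1, 2, 0, 1) · [3] (1, 0, 1, 4) · [4] (1, 2, 0, 1) · [5] (1, 2, 1, 2) · [6] (1, 2, 1, 2) · [7] (1, 2, 0, 1) · [8] (1, 0, 1, 4) · [9] (1, 2, 0, 1) · [10] (3, 1, 0, 0) · [11] (1, 2, 1, 2) · [12] (1, 0, 1, 4) · [13] (1, 0, 1, 4) · [14] (1, 2, 0, 1) · [15] (1, 0, 1, 4) · [16] (1, 2, 1, 2)

Grouping the 16 weights by Ā_7-representative: 4 linkage classes.

[[1, 10], [2, 4, 7, 9, 14], [3, 8, 12, 13, 15], [5, 6, 11, 16]]


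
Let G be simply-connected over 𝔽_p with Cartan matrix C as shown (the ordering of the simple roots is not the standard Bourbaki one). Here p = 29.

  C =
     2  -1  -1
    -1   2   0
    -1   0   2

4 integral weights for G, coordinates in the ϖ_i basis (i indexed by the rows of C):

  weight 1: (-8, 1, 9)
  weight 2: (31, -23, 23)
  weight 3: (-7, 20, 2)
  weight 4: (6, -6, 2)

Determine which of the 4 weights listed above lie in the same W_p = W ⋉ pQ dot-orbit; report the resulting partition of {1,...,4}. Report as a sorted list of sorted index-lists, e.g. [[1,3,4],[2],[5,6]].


Dynkin diagram of C (from the 4 off-diagonal −1 entries): A_3.

Each λ_j+ρ reduced to Ā_29; 3-tuples below use C's row order:

  1: (2, 5, 3);  2: (2, 5, 3);  3: (3, 15, 3);  4: (2, 5, 3)

Partition of {1..4} into 2 W_29-dot-orbits:

[[1, 2, 4], [3]]


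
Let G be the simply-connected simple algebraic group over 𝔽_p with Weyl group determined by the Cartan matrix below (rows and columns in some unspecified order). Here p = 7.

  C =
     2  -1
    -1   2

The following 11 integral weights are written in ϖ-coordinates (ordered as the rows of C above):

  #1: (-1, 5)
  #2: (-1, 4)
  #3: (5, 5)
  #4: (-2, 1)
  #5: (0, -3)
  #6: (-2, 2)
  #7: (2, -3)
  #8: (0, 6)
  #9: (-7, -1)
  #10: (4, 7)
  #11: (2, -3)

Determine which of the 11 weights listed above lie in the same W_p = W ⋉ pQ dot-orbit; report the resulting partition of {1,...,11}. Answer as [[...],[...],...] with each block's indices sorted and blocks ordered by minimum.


Root system A_2: the 2×2 matrix C matches after relabeling.

Alcove-folded reps (p=7, 11 weights, presented ϖ-order):

  1: (0, 6)
  2: (0, 5)
  3: (1, 1)
  4: (1, 1)
  5: (1, 1)
  6: (1, 2)
  7: (1, 2)
  8: (0, 6)
  9: (0, 6)
  10: (1, 1)
  11: (1, 2)

These 11 weights hit 4 W_7-dot-orbits; sizes (3, 1, 4, 3):

[[1, 8, 9], [2], [3, 4, 5, 10], [6, 7, 11]]


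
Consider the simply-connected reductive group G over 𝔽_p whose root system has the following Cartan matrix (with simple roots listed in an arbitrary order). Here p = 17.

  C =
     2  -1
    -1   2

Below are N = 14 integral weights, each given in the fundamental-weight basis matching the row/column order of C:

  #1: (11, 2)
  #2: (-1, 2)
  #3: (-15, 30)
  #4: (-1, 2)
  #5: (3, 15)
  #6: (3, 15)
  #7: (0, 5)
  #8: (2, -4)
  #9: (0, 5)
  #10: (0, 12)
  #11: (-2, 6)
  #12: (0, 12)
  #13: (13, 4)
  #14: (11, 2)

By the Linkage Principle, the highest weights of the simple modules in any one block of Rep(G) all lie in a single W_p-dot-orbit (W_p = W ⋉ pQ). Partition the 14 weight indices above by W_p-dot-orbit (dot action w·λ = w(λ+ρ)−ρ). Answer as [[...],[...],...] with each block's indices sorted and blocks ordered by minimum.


A_2 Cartan matrix, 2 simple roots permuted; ρ=(1,1).

Alcove-folded reps (p=17, 14 weights, presented ϖ-order):

  [1] (12, 3) · [2] (0, 3) · [3] (0, 3) · [4] (0, 3) · [5] (1, 13) · [6] (1, 13) · [7] (1, 6) · [8] (0, 3) · [9] (1, 6) · [10] (1, 13) · [11] (1, 6) · [12] (1, 13) · [13] (12, 3) · [14] (12, 3)

Linkage partition of the 14 weights (4 classes, p=17):

[[1, 13, 14], [2, 3, 4, 8], [5, 6, 10, 12], [7, 9, 11]]


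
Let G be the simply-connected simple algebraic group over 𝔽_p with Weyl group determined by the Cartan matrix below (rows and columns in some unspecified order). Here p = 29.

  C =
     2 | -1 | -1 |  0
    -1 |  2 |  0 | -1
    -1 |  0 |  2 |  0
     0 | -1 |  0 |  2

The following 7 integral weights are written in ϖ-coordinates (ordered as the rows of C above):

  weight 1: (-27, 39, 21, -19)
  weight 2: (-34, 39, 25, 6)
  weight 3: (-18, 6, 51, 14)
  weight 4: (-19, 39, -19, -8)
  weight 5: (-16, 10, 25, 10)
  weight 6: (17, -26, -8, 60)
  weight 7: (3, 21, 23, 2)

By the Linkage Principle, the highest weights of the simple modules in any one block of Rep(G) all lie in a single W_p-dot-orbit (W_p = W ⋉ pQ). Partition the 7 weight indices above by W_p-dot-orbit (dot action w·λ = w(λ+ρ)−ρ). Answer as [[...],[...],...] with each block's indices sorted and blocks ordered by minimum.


Type A_4, rank 4, |W|=120; reorder rows/cols to standard.

W_29-reps of the 7 weights in Ā_29 (same 4-coord order as C):

    1: (11, 4, 7, 3)
    2: (11, 4, 7, 3)
    3: (6, 7, 1, 10)
    4: (11, 4, 7, 3)
    5: (11, 4, 7, 3)
    6: (11, 4, 7, 3)
    7: (4, 1, 0, 21)

Linkage partition of the 7 weights (3 classes, p=29):

[[1, 2, 4, 5, 6], [3], [7]]


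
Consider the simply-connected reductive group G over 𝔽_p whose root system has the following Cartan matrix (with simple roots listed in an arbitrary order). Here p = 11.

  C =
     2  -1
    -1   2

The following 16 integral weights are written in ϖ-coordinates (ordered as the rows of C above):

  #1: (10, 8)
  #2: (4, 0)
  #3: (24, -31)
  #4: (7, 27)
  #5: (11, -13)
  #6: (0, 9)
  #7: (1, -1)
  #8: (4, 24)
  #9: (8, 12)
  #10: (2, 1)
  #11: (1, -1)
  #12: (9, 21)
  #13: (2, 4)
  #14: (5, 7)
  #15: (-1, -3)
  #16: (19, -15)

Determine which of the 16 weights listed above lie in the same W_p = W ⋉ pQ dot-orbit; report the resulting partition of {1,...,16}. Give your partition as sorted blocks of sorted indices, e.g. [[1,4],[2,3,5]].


Dynkin diagram of C (from the 2 off-diagonal −1 entries): A_2.

Alcove-folded reps (p=11, 16 weights, presented ϖ-order):

  λ_1+ρ ↦ (2, 0) · λ_2+ρ ↦ (5, 1) · λ_3+ρ ↦ (3, 5) · λ_4+ρ ↦ (3, 5) · λ_5+ρ ↦ (1, 10) · λ_6+ρ ↦ (1, 10) · λ_7+ρ ↦ (2, 0) · λ_8+ρ ↦ (3, 5) · λ_9+ρ ↦ (2, 0) · λ_10+ρ ↦ (3, 2) · λ_11+ρ ↦ (2, 0) · λ_12+ρ ↦ (1, 10) · λ_13+ρ ↦ (3, 5) · λ_14+ρ ↦ (3, 5) · λ_15+ρ ↦ (2, 0) · λ_16+ρ ↦ (3, 2)

The 16 indices split into 5 linkage classes (same alcove rep ⇔ same W_11-dot-orbit):

[[1, 7, 9, 11, 15], [2], [3, 4, 8, 13, 14], [5, 6, 12], [10, 16]]


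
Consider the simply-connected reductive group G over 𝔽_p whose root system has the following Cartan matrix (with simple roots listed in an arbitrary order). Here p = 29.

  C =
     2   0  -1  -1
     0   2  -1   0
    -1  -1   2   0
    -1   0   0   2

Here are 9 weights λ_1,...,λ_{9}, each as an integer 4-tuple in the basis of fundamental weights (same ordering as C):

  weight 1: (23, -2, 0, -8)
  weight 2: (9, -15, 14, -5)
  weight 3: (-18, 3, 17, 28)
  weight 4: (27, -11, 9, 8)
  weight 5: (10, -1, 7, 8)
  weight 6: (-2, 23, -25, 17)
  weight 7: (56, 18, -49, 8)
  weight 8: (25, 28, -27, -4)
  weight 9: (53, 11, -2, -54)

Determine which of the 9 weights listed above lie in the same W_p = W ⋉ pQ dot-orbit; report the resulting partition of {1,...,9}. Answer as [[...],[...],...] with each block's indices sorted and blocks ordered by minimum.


A_4 Cartan matrix, 4 simple roots permuted; ρ=(1,1,1,1).

Ā_29 reps of the 9 weights (A_4, coords as presented):

  1: (17, 1, 0, 7) · 2: (6, 14, 1, 4) · 3: (17, 1, 0, 7) · 4: (11, 0, 8, 9) · 5: (11, 0, 8, 9) · 6: (17, 1, 0, 7) · 7: (11, 0, 8, 9) · 8: (3, 3, 23, 0) · 9: (17, 1, 0, 7)

Partition of {1..9} into 4 W_29-dot-orbits:

[[1, 3, 6, 9], [2], [4, 5, 7], [8]]


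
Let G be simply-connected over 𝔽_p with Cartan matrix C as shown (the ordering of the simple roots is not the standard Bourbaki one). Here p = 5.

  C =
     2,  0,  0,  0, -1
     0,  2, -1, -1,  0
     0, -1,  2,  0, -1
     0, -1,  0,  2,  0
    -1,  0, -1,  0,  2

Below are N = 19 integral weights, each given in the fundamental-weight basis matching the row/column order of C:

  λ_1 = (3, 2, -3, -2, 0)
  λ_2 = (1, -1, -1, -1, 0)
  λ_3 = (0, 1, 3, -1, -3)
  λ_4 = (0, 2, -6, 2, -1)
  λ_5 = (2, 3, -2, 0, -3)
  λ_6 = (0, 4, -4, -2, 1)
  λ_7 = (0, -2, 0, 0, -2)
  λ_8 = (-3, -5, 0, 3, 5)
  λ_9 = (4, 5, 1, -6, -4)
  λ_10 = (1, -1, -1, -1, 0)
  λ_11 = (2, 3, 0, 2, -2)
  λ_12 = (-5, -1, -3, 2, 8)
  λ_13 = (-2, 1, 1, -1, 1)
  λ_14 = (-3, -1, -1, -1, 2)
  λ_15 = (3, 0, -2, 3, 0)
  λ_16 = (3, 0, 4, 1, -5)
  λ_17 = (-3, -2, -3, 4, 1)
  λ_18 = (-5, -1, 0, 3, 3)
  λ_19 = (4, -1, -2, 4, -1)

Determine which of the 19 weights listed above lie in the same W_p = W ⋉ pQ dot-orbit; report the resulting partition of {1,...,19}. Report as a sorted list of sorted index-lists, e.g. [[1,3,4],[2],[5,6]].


Dynkin diagram of C (from the 8 off-diagonal −1 entries): A_5.

Folding the 19 weights λ_j+ρ into Ā_5 (reps in the given 5-coord order):

  λ_1 → (2, 0, 1, 0, 1);  λ_2 → (2, 0, 0, 0, 1);  λ_3 → (0, 1, 2, 1, 1);  λ_4 → (2, 0, 1, 0, 1);  λ_5 → (0, 1, 2, 1, 1);  λ_6 → (0, 1, 2, 1, 1);  λ_7 → (0, 0, 1, 0, 0);  λ_8 → (0, 1, 2, 1, 1);  λ_9 → (2, 0, 0, 0, 1);  λ_10 → (2, 0, 0, 0, 1);  λ_11 → (1, 0, 2, 2, 0);  λ_12 → (1, 0, 2, 2, 0);  λ_13 → (0, 1, 2, 1, 1);  λ_14 → (2, 0, 0, 0, 1);  λ_15 → (0, 0, 1, 0, 0);  λ_16 → (2, 0, 1, 0, 1);  λ_17 → (1, 0, 2, 2, 0);  λ_18 → (0, 0, 1, 0, 0);  λ_19 → (0, 0, 1, 0, 0)

Partition of {1..19} into 5 W_5-dot-orbits:

[[1, 4, 16], [2, 9, 10, 14], [3, 5, 6, 8, 13], [7, 15, 18, 19], [11, 12, 17]]


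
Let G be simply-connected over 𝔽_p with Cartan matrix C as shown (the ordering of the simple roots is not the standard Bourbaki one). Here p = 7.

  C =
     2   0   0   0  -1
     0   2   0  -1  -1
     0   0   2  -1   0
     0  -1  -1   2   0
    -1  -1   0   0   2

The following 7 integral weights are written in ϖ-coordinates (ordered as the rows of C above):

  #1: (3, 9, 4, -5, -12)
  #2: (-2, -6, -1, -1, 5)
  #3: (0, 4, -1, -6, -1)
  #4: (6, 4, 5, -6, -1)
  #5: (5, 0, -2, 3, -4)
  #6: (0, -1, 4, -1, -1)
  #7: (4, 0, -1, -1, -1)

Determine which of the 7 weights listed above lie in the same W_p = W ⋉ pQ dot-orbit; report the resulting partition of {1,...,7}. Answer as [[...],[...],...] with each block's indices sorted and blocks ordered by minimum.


Cartan matrix: type A_5 (|W|=720); un-permuting the 5 rows.

Ā_7 reps of the 7 weights (A_5, coords as presented):

    λ_1 → (2, 0, 1, 3, 1)
    λ_2 → (1, 0, 5, 0, 0)
    λ_3 → (1, 0, 5, 0, 0)
    λ_4 → (1, 0, 5, 0, 0)
    λ_5 → (2, 2, 0, 1, 1)
    λ_6 → (1, 0, 5, 0, 0)
    λ_7 → (5, 1, 0, 0, 0)

These 7 weights hit 4 W_7-dot-orbits; sizes (1, 4, 1, 1):

[[1], [2, 3, 4, 6], [5], [7]]


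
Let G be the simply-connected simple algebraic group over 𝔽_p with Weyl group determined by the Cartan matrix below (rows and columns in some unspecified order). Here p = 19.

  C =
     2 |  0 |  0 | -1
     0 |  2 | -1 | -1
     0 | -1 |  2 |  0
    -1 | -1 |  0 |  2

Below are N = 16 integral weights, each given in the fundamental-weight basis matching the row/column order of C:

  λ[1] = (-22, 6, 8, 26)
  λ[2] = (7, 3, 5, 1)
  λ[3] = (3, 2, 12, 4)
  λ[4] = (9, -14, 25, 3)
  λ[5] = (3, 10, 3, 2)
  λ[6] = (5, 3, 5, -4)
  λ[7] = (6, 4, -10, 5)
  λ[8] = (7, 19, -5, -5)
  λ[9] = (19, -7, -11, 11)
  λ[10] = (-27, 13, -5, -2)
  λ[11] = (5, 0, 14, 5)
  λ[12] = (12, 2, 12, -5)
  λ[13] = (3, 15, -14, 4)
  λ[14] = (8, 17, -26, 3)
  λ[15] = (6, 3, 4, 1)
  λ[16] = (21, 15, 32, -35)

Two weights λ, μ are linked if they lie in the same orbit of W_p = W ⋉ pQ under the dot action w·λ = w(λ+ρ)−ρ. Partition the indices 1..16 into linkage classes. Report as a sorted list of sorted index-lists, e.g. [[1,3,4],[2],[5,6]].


C ↔ A_4 under row/col permutation; |W(A_4)| = 120.

Folding the 16 weights λ_j+ρ into Ā_19 (reps in the given 4-coord order):

    λ_1+ρ ↦ (2, 3, 7, 3)
    λ_2+ρ ↦ (7, 4, 5, 2)
    λ_3+ρ ↦ (2, 3, 7, 3)
    λ_4+ρ ↦ (7, 4, 5, 2)
    λ_5+ρ ↦ (1, 11, 1, 3)
    λ_6+ρ ↦ (3, 1, 6, 3)
    λ_7+ρ ↦ (7, 4, 5, 2)
    λ_8+ρ ↦ (1, 11, 1, 3)
    λ_9+ρ ↦ (3, 1, 6, 3)
    λ_10+ρ ↦ (7, 4, 5, 2)
    λ_11+ρ ↦ (3, 1, 6, 3)
    λ_12+ρ ↦ (3, 1, 6, 3)
    λ_13+ρ ↦ (2, 3, 7, 3)
    λ_14+ρ ↦ (3, 1, 6, 3)
    λ_15+ρ ↦ (7, 4, 5, 2)
    λ_16+ρ ↦ (1, 11, 1, 3)

Partition of {1..16} into 4 W_19-dot-orbits:

[[1, 3, 13], [2, 4, 7, 10, 15], [5, 8, 16], [6, 9, 11, 12, 14]]


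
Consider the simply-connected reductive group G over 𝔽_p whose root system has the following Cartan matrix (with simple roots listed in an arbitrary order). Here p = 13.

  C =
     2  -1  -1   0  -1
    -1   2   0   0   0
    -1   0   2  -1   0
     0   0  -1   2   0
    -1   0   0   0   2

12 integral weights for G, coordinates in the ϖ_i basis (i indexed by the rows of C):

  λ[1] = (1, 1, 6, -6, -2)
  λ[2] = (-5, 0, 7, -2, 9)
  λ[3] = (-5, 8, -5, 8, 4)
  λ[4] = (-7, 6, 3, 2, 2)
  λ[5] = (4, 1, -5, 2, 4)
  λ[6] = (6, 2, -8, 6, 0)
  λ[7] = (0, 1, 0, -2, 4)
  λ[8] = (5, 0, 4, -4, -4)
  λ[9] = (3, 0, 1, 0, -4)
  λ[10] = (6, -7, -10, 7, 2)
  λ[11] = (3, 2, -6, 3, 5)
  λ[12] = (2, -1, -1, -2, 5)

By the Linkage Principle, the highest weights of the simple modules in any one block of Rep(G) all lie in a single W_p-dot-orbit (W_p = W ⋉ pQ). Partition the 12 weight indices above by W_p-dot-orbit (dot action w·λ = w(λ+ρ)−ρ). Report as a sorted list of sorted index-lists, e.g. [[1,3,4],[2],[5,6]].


Dynkin diagram of C (from the 8 off-diagonal −1 entries): D_5.

W_13-reps of the 12 weights in Ā_13 (same 5-coord order as C):

  λ_1+ρ ↦ (1, 2, 1, 5, 1) · λ_2+ρ ↦ (1, 2, 0, 1, 5) · λ_3+ρ ↦ (1, 1, 2, 1, 3) · λ_4+ρ ↦ (1, 1, 2, 1, 3) · λ_5+ρ ↦ (1, 2, 0, 1, 5) · λ_6+ρ ↦ (0, 3, 2, 0, 1) · λ_7+ρ ↦ (1, 2, 0, 1, 5) · λ_8+ρ ↦ (1, 1, 2, 1, 3) · λ_9+ρ ↦ (1, 1, 2, 1, 3) · λ_10+ρ ↦ (1, 2, 0, 1, 5) · λ_11+ρ ↦ (1, 2, 0, 1, 5) · λ_12+ρ ↦ (2, 0, 1, 0, 6)

Partition of {1..12} into 5 W_13-dot-orbits:

[[1], [2, 5, 7, 10, 11], [3, 4, 8, 9], [6], [12]]


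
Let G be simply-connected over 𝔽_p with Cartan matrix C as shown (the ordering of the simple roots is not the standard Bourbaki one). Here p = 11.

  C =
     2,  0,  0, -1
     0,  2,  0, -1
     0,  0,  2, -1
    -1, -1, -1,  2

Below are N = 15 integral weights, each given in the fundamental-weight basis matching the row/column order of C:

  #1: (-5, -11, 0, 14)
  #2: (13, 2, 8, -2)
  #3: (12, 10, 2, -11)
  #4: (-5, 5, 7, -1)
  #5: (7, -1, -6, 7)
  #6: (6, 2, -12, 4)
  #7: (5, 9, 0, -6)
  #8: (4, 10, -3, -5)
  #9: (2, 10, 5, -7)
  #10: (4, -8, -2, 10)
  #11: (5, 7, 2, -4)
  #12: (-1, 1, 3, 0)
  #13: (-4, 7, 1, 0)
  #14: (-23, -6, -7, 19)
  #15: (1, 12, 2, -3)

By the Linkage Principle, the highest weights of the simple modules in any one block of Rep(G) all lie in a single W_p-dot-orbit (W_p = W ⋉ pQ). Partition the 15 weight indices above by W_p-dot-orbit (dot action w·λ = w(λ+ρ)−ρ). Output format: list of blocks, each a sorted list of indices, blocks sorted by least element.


Cartan matrix: type D_4 (|W|=192); un-permuting the 4 rows.

Alcove-folded reps (p=11, 15 weights, presented ϖ-order):

  λ_1 → (1, 5, 4, 0);  λ_2 → (1, 6, 0, 2);  λ_3 → (0, 2, 4, 1);  λ_4 → (0, 2, 4, 1);  λ_5 → (3, 5, 0, 0);  λ_6 → (0, 2, 4, 1);  λ_7 → (1, 5, 4, 0);  λ_8 → (1, 5, 4, 0);  λ_9 → (3, 5, 0, 0);  λ_10 → (0, 2, 4, 1);  λ_11 → (3, 5, 0, 0);  λ_12 → (0, 2, 4, 1);  λ_13 → (1, 6, 0, 2);  λ_14 → (2, 3, 4, 0);  λ_15 → (1, 6, 0, 2)

Linkage partition of the 15 weights (5 classes, p=11):

[[1, 7, 8], [2, 13, 15], [3, 4, 6, 10, 12], [5, 9, 11], [14]]


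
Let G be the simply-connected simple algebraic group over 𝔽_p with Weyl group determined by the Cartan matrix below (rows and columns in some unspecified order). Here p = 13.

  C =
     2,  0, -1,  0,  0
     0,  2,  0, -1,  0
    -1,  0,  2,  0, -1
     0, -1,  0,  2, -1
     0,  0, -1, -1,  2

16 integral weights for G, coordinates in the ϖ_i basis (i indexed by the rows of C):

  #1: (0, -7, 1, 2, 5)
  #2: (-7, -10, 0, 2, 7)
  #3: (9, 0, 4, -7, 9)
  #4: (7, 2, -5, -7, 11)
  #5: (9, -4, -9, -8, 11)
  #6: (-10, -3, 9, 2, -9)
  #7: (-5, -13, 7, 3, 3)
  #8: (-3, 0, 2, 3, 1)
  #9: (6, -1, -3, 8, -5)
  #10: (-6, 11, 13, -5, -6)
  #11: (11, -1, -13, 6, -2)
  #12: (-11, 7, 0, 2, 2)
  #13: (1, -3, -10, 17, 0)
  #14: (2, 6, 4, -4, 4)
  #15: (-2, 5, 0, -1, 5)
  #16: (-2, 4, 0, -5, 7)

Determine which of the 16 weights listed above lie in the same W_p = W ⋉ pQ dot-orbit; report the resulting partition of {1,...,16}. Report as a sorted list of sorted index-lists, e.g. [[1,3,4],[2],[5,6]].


Dynkin diagram of C (from the 8 off-diagonal −1 entries): A_5.

Ā_13 reps of the 16 weights (A_5, coords as presented):

  [1] (1, 3, 2, 3, 3);  [2] (1, 3, 2, 3, 3);  [3] (2, 1, 1, 4, 2);  [4] (1, 0, 4, 3, 2);  [5] (1, 3, 2, 3, 3);  [6] (2, 1, 1, 4, 2);  [7] (1, 1, 0, 4, 4);  [8] (2, 1, 1, 4, 2);  [9] (1, 0, 4, 3, 2);  [10] (1, 1, 0, 4, 4);  [11] (1, 6, 0, 0, 6);  [12] (1, 3, 2, 3, 3);  [13] (2, 1, 1, 4, 2);  [14] (1, 0, 4, 3, 2);  [15] (1, 6, 0, 0, 6);  [16] (1, 1, 0, 4, 4)

Grouping the 16 weights by Ā_13-representative: 5 linkage classes.

[[1, 2, 5, 12], [3, 6, 8, 13], [4, 9, 14], [7, 10, 16], [11, 15]]


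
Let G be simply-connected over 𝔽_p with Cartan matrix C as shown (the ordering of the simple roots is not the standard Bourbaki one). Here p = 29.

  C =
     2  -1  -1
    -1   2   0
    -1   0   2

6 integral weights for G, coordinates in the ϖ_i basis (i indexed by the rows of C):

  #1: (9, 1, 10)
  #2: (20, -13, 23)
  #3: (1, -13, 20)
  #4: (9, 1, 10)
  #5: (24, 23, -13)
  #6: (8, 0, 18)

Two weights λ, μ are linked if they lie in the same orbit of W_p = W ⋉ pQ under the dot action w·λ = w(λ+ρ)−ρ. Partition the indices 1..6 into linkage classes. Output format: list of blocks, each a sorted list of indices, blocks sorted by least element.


A_3 Cartan matrix, 3 simple roots permuted; ρ=(1,1,1).

Ā_29 reps of the 6 weights (A_3, coords as presented):

  λ_1+ρ ↦ (10, 2, 11)
  λ_2+ρ ↦ (5, 4, 8)
  λ_3+ρ ↦ (10, 2, 11)
  λ_4+ρ ↦ (10, 2, 11)
  λ_5+ρ ↦ (5, 4, 8)
  λ_6+ρ ↦ (9, 1, 19)

3 distinct reps among the 6 weights ⇒ 3 W_29-linkage classes:

[[1, 3, 4], [2, 5], [6]]


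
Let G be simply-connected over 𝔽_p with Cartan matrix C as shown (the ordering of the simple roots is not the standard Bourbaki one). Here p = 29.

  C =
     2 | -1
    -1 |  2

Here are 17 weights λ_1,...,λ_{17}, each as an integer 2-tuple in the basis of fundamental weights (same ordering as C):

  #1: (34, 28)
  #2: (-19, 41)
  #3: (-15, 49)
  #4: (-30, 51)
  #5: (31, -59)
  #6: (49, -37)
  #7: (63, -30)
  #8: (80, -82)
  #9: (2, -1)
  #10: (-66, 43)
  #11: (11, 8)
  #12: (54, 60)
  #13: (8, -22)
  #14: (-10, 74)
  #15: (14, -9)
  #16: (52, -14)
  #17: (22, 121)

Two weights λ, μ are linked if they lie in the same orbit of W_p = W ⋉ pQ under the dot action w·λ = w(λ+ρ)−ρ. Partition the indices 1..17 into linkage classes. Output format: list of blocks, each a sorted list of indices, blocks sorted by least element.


Cartan matrix: type A_2 (|W|=6); un-permuting the 2 rows.

Ā_29 reps of the 17 weights (A_2, coords as presented):

  λ_1+ρ ↦ (6, 0) · λ_2+ρ ↦ (5, 11) · λ_3+ρ ↦ (7, 8) · λ_4+ρ ↦ (6, 0) · λ_5+ρ ↦ (3, 0) · λ_6+ρ ↦ (7, 8) · λ_7+ρ ↦ (6, 0) · λ_8+ρ ↦ (6, 0) · λ_9+ρ ↦ (3, 0) · λ_10+ρ ↦ (7, 8) · λ_11+ρ ↦ (12, 9) · λ_12+ρ ↦ (3, 0) · λ_13+ρ ↦ (12, 9) · λ_14+ρ ↦ (12, 9) · λ_15+ρ ↦ (7, 8) · λ_16+ρ ↦ (5, 11) · λ_17+ρ ↦ (6, 0)

These 17 weights hit 5 W_29-dot-orbits; sizes (5, 2, 4, 3, 3):

[[1, 4, 7, 8, 17], [2, 16], [3, 6, 10, 15], [5, 9, 12], [11, 13, 14]]


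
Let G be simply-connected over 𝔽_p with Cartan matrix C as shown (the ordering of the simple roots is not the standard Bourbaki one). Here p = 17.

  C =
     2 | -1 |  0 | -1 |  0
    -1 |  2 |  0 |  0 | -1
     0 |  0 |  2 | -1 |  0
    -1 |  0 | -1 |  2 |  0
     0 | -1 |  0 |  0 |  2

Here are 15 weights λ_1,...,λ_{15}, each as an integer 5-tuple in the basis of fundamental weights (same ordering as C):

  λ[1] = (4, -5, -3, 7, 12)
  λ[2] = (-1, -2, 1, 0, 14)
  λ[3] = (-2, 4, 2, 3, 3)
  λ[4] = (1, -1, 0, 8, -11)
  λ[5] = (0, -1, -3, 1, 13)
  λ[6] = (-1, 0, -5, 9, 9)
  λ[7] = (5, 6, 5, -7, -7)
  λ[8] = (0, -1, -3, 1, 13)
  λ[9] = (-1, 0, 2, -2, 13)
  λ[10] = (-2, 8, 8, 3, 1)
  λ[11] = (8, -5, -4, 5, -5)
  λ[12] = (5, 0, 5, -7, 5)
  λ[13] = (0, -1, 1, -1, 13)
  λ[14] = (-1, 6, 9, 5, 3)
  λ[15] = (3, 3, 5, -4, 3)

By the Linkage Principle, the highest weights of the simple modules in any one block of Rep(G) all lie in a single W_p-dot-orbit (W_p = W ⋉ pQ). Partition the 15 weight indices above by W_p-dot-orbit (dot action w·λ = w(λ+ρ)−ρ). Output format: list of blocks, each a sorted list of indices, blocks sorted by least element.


Root system A_5: the 5×5 matrix C matches after relabeling.

Ā_17 reps of the 15 weights (A_5, coords as presented):

  1: (1, 4, 3, 3, 4);  2: (1, 0, 2, 0, 14);  3: (1, 4, 3, 3, 4);  4: (8, 2, 1, 1, 0);  5: (1, 0, 2, 0, 14);  6: (0, 1, 0, 6, 6);  7: (0, 1, 0, 6, 6);  8: (1, 0, 2, 0, 14);  9: (1, 0, 2, 0, 14);  10: (1, 4, 3, 3, 4);  11: (1, 4, 3, 3, 4);  12: (0, 1, 0, 6, 6);  13: (1, 0, 2, 0, 14);  14: (0, 1, 0, 6, 6);  15: (1, 4, 3, 3, 4)

Grouping the 15 weights by Ā_17-representative: 4 linkage classes.

[[1, 3, 10, 11, 15], [2, 5, 8, 9, 13], [4], [6, 7, 12, 14]]


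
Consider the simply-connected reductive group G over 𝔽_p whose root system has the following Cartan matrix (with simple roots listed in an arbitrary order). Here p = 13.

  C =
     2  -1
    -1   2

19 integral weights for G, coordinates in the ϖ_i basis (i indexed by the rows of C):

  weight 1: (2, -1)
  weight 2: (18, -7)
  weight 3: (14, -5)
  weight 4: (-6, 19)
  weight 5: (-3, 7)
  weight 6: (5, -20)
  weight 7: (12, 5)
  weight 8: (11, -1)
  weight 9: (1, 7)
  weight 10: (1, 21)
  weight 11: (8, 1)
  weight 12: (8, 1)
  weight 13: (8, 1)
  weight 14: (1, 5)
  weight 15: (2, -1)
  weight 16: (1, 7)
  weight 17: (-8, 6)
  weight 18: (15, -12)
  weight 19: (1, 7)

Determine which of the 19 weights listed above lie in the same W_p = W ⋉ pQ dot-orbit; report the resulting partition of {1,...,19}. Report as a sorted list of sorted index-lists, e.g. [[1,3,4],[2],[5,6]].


Root system A_2: the 2×2 matrix C matches after relabeling.

W_13-reps of the 19 weights in Ā_13 (same 2-coord order as C):

    1: (3, 0)
    2: (7, 0)
    3: (9, 2)
    4: (2, 6)
    5: (2, 6)
    6: (7, 0)
    7: (7, 0)
    8: (12, 0)
    9: (2, 8)
    10: (9, 2)
    11: (9, 2)
    12: (9, 2)
    13: (9, 2)
    14: (2, 6)
    15: (3, 0)
    16: (2, 8)
    17: (7, 0)
    18: (2, 8)
    19: (2, 8)

Grouping the 19 weights by Ā_13-representative: 6 linkage classes.

[[1, 15], [2, 6, 7, 17], [3, 10, 11, 12, 13], [4, 5, 14], [8], [9, 16, 18, 19]]


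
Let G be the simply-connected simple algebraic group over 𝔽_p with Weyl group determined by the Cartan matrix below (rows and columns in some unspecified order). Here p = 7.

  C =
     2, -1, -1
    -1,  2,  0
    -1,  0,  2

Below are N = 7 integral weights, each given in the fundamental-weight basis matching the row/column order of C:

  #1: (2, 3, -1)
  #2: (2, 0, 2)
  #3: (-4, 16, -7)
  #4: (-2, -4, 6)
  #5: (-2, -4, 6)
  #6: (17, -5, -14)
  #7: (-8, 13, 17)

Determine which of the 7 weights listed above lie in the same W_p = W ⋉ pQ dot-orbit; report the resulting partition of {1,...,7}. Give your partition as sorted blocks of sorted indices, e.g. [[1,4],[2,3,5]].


A_3 Cartan matrix, 3 simple roots permuted; ρ=(1,1,1).

Ā_7 reps of the 7 weights (A_3, coords as presented):

  λ_1+ρ ↦ (3, 4, 0)
  λ_2+ρ ↦ (3, 1, 3)
  λ_3+ρ ↦ (2, 1, 4)
  λ_4+ρ ↦ (3, 1, 3)
  λ_5+ρ ↦ (3, 1, 3)
  λ_6+ρ ↦ (2, 1, 4)
  λ_7+ρ ↦ (3, 4, 0)

Partition of {1..7} into 3 W_7-dot-orbits:

[[1, 7], [2, 4, 5], [3, 6]]


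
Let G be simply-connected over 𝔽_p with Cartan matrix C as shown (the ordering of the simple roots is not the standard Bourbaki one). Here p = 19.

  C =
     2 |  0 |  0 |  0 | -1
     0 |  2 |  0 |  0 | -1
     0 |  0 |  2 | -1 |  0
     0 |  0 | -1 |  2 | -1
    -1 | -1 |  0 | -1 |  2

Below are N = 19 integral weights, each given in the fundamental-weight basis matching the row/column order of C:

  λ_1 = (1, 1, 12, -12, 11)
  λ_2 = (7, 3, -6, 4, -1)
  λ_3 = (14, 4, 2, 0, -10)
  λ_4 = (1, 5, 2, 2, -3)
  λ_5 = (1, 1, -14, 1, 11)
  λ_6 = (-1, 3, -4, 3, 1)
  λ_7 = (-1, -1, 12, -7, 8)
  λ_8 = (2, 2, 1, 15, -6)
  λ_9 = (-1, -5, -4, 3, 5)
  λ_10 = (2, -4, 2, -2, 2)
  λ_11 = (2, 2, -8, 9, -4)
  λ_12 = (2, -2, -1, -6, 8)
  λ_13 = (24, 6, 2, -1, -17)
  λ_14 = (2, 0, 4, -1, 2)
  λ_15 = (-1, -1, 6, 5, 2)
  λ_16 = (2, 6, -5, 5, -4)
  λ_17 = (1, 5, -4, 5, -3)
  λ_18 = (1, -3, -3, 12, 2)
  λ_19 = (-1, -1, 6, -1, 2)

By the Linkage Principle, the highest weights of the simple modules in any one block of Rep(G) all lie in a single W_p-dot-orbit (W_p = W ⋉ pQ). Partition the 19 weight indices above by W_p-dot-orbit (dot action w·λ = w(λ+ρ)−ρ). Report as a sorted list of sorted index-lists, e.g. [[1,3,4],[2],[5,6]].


Root system D_5: the 5×5 matrix C matches after relabeling.

Alcove-folded reps (p=19, 19 weights, presented ϖ-order):

    1: (2, 2, 2, 0, 1)
    2: (8, 4, 5, 0, 0)
    3: (3, 1, 5, 0, 3)
    4: (0, 4, 3, 1, 2)
    5: (2, 2, 2, 0, 1)
    6: (0, 4, 3, 1, 2)
    7: (0, 0, 7, 0, 3)
    8: (2, 2, 2, 0, 1)
    9: (0, 4, 3, 1, 2)
    10: (2, 2, 2, 0, 1)
    11: (0, 0, 7, 0, 3)
    12: (3, 1, 5, 0, 3)
    13: (0, 0, 7, 0, 3)
    14: (3, 1, 5, 0, 3)
    15: (0, 0, 7, 0, 3)
    16: (0, 4, 3, 1, 2)
    17: (0, 4, 3, 1, 2)
    18: (2, 2, 2, 0, 1)
    19: (0, 0, 7, 0, 3)

Partition of {1..19} into 5 W_19-dot-orbits:

[[1, 5, 8, 10, 18], [2], [3, 12, 14], [4, 6, 9, 16, 17], [7, 11, 13, 15, 19]]


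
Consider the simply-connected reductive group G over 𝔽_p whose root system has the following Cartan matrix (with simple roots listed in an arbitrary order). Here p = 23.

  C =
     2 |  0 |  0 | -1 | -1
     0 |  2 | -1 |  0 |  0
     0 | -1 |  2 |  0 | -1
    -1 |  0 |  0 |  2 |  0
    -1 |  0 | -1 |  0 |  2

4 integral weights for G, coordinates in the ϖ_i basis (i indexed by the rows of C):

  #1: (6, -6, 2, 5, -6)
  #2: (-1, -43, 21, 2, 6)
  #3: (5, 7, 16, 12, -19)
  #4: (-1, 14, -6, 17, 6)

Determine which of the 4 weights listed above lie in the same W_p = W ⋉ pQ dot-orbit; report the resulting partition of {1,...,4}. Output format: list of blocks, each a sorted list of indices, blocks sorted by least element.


C ↔ A_5 under row/col permutation; |W(A_5)| = 720.

Folding the 4 weights λ_j+ρ into Ā_23 (reps in the given 5-coord order):

  [1] (0, 2, 3, 6, 2);  [2] (0, 3, 1, 3, 6);  [3] (10, 4, 1, 2, 5);  [4] (0, 2, 3, 6, 2)

3 distinct reps among the 4 weights ⇒ 3 W_23-linkage classes:

[[1, 4], [2], [3]]


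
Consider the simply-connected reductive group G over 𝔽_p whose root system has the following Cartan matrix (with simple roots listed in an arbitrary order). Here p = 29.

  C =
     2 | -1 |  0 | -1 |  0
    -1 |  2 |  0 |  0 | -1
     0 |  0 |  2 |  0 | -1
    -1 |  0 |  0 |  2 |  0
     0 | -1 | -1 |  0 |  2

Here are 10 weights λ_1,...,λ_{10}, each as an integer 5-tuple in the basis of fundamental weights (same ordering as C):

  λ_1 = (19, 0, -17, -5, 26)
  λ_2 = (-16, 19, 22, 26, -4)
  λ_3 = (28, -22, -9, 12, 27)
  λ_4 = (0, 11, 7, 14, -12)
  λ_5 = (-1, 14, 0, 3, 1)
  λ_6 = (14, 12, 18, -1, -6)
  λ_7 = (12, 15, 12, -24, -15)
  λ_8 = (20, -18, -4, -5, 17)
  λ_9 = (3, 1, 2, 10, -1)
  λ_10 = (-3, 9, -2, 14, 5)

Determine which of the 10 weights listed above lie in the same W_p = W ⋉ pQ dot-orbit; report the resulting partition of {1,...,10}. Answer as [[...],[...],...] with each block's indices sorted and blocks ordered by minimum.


C ↔ A_5 under row/col permutation; |W(A_5)| = 720.

λ_j+ρ reflected into Ā_29 (⟨·,θ^∨⟩≤29); 5-tuples as given:

  [1] (1, 1, 3, 15, 8)
  [2] (4, 2, 3, 11, 0)
  [3] (1, 8, 1, 7, 12)
  [4] (1, 1, 3, 15, 8)
  [5] (0, 15, 1, 4, 2)
  [6] (2, 8, 1, 13, 5)
  [7] (2, 8, 1, 13, 5)
  [8] (0, 15, 1, 4, 2)
  [9] (4, 2, 3, 11, 0)
  [10] (2, 8, 1, 13, 5)

The 10 indices split into 5 linkage classes (same alcove rep ⇔ same W_29-dot-orbit):

[[1, 4], [2, 9], [3], [5, 8], [6, 7, 10]]


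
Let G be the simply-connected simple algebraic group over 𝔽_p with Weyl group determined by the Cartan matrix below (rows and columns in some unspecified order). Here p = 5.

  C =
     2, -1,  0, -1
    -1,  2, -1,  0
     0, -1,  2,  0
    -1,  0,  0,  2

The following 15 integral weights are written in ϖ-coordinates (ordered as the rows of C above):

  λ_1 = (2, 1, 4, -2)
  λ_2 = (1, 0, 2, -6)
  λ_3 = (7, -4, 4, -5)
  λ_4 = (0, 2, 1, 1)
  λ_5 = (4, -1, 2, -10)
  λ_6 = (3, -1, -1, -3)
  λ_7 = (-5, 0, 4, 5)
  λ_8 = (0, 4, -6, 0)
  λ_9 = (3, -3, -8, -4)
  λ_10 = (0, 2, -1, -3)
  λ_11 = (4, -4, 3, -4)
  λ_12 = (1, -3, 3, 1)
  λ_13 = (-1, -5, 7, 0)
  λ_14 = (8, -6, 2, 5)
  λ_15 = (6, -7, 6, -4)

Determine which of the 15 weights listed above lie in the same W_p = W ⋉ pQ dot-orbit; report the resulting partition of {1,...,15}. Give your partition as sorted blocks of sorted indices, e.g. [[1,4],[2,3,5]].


Root system A_4: the 4×4 matrix C matches after relabeling.

Ā_5 reps of the 15 weights (A_4, coords as presented):

  λ_1 → (2, 0, 0, 2);  λ_2 → (1, 2, 0, 1);  λ_3 → (0, 0, 3, 1);  λ_4 → (0, 2, 1, 1);  λ_5 → (0, 0, 3, 1);  λ_6 → (2, 0, 0, 2);  λ_7 → (0, 2, 1, 1);  λ_8 → (0, 0, 3, 1);  λ_9 → (0, 2, 1, 1);  λ_10 → (1, 2, 0, 1);  λ_11 → (1, 2, 0, 1);  λ_12 → (0, 2, 1, 1);  λ_13 → (1, 0, 1, 0);  λ_14 → (2, 0, 0, 2);  λ_15 → (0, 2, 1, 1)

5 distinct reps among the 15 weights ⇒ 5 W_5-linkage classes:

[[1, 6, 14], [2, 10, 11], [3, 5, 8], [4, 7, 9, 12, 15], [13]]


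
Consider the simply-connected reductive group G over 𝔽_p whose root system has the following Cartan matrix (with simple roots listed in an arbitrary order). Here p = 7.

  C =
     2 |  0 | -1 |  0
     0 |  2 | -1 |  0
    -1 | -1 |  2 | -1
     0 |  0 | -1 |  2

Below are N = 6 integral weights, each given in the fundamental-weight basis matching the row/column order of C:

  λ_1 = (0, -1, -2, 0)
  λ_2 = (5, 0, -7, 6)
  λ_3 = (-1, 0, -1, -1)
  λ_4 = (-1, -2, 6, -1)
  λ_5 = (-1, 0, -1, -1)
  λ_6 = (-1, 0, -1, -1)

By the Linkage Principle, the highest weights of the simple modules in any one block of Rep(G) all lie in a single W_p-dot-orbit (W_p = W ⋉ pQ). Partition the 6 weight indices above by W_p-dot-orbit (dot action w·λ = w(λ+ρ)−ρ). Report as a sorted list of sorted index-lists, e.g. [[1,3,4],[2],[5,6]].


D_4 Cartan matrix, 4 simple roots permuted; ρ=(1,1,1,1).

Each λ_j+ρ reduced to Ā_7; 4-tuples below use C's row order:

  λ_1+ρ ↦ (0, 1, 0, 0) · λ_2+ρ ↦ (0, 5, 0, 1) · λ_3+ρ ↦ (0, 1, 0, 0) · λ_4+ρ ↦ (0, 1, 0, 0) · λ_5+ρ ↦ (0, 1, 0, 0) · λ_6+ρ ↦ (0, 1, 0, 0)

These 6 weights hit 2 W_7-dot-orbits; sizes (5, 1):

[[1, 3, 4, 5, 6], [2]]


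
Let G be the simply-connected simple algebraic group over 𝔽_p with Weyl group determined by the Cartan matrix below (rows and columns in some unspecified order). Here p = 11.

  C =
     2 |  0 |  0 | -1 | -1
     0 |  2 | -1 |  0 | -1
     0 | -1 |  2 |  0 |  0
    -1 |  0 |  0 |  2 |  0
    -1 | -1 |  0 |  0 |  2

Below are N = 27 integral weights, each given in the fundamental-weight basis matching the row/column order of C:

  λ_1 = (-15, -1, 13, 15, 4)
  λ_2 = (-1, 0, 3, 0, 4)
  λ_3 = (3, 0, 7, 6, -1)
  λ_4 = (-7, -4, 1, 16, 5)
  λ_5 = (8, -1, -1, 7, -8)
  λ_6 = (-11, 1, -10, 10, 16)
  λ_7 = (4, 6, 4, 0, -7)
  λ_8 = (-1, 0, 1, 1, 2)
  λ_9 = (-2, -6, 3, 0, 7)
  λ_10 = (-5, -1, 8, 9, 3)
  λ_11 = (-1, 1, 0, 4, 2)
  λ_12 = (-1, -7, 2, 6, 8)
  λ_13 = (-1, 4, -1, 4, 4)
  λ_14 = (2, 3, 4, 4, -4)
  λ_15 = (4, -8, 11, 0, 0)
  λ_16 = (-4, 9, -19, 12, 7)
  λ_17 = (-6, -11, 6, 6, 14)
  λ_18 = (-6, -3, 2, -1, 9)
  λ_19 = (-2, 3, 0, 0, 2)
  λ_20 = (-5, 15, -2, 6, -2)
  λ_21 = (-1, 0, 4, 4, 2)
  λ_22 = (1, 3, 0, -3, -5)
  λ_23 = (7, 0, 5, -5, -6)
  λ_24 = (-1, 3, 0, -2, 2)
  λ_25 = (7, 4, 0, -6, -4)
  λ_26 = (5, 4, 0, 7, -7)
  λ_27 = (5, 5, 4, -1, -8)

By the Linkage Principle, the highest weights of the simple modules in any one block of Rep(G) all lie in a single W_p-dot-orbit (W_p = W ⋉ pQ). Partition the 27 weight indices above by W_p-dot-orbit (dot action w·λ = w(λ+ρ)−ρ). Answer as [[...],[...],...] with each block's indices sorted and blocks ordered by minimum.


Root system A_5: the 5×5 matrix C matches after relabeling.

Ā_11 reps of the 27 weights (A_5, coords as presented):

  [1] (0, 1, 2, 2, 3)
  [2] (0, 1, 4, 1, 5)
  [3] (2, 0, 1, 2, 0)
  [4] (0, 2, 1, 5, 3)
  [5] (2, 0, 1, 2, 0)
  [6] (2, 0, 1, 2, 0)
  [7] (0, 1, 4, 1, 5)
  [8] (0, 1, 2, 2, 3)
  [9] (1, 4, 1, 0, 2)
  [10] (2, 0, 1, 2, 0)
  [11] (0, 2, 1, 5, 3)
  [12] (0, 1, 2, 2, 3)
  [13] (0, 1, 4, 1, 5)
  [14] (0, 1, 2, 2, 3)
  [15] (0, 1, 4, 1, 5)
  [16] (1, 4, 1, 0, 2)
  [17] (1, 4, 2, 3, 0)
  [18] (0, 2, 1, 5, 3)
  [19] (1, 4, 1, 0, 2)
  [20] (1, 4, 2, 3, 0)
  [21] (0, 1, 2, 2, 3)
  [22] (2, 0, 1, 2, 0)
  [23] (1, 4, 2, 3, 0)
  [24] (1, 4, 1, 0, 2)
  [25] (0, 2, 1, 5, 3)
  [26] (0, 2, 1, 5, 3)
  [27] (0, 1, 4, 1, 5)

These 27 weights hit 6 W_11-dot-orbits; sizes (5, 5, 5, 5, 4, 3):

[[1, 8, 12, 14, 21], [2, 7, 13, 15, 27], [3, 5, 6, 10, 22], [4, 11, 18, 25, 26], [9, 16, 19, 24], [17, 20, 23]]


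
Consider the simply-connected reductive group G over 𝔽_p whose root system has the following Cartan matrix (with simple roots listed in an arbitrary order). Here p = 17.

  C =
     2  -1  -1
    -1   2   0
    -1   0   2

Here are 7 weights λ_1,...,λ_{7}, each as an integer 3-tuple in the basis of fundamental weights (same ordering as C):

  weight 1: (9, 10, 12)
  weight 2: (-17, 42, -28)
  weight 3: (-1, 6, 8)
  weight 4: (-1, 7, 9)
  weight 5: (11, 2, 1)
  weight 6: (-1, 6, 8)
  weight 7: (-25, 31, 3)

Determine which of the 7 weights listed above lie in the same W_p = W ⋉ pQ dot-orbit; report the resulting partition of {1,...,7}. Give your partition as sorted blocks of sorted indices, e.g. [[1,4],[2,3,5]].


C ↔ A_3 under row/col permutation; |W(A_3)| = 24.

Ā_17 reps of the 7 weights (A_3, coords as presented):

  1: (0, 6, 4) · 2: (0, 7, 9) · 3: (0, 7, 9) · 4: (0, 7, 9) · 5: (12, 3, 2) · 6: (0, 7, 9) · 7: (3, 4, 2)

The 7 indices split into 4 linkage classes (same alcove rep ⇔ same W_17-dot-orbit):

[[1], [2, 3, 4, 6], [5], [7]]


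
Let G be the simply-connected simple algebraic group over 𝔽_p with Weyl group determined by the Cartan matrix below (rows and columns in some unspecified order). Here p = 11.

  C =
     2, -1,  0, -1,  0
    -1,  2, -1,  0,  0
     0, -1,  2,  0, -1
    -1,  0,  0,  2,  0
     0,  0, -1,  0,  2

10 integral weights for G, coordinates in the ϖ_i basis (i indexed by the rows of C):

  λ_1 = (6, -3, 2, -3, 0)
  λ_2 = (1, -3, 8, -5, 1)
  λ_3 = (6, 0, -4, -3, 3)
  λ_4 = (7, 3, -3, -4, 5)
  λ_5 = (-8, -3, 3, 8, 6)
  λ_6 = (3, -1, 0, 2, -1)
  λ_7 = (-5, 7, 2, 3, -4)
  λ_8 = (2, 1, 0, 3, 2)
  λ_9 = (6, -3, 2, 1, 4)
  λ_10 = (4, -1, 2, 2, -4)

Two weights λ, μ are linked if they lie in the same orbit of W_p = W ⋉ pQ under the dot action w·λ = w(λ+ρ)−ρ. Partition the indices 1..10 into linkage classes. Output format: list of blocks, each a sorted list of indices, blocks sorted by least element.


A_5 Cartan matrix, 5 simple roots permuted; ρ=(1,1,1,1,1).

Each λ_j+ρ reduced to Ā_11; 5-tuples below use C's row order:

  1: (3, 2, 1, 2, 1);  2: (2, 2, 5, 0, 2);  3: (3, 2, 1, 2, 1);  4: (3, 2, 1, 2, 1);  5: (2, 2, 5, 0, 2);  6: (4, 0, 1, 3, 0);  7: (4, 4, 0, 0, 3);  8: (3, 2, 1, 2, 1);  9: (3, 2, 1, 2, 1);  10: (5, 0, 0, 3, 3)

5 distinct reps among the 10 weights ⇒ 5 W_11-linkage classes:

[[1, 3, 4, 8, 9], [2, 5], [6], [7], [10]]
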